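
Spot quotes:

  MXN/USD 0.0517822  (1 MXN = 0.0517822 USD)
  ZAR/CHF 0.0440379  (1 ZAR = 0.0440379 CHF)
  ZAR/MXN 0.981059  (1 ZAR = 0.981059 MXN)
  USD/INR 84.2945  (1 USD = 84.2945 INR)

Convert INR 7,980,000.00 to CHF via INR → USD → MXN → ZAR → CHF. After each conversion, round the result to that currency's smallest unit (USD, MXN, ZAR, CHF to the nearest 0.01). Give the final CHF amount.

INR 7,980,000.00 ÷ 84.2945 = USD 94,668.10
USD 94,668.10 ÷ 0.0517822 = MXN 1,828,197.72
MXN 1,828,197.72 ÷ 0.981059 = ZAR 1,863,494.16
ZAR 1,863,494.16 × 0.0440379 = CHF 82,064.37

CHF 82,064.37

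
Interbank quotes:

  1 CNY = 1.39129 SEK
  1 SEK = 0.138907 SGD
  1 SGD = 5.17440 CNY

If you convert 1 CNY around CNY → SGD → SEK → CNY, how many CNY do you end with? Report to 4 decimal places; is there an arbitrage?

Around CNY → SGD → SEK → CNY: 1 ÷ 5.17440 ÷ 0.138907 ÷ 1.39129 = 0.999996
Product ≈ 1 (deviation 0.000%, within rounding noise).

1.0000 (no arbitrage)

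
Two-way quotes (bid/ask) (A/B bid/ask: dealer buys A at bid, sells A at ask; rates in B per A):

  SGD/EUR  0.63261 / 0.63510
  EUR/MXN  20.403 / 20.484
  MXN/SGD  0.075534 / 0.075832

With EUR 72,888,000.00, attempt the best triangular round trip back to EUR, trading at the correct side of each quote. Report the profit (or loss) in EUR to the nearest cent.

Net profit: EUR 995,360.99

Best loop EUR → SGD → MXN → EUR:
EUR 72,888,000.00 ÷ 0.63510 (buy SGD at ask) = SGD 114,766,178.55
SGD 114,766,178.55 ÷ 0.075832 (buy MXN at ask) = MXN 1,513,426,766.46
MXN 1,513,426,766.46 ÷ 20.484 (buy EUR at ask) = EUR 73,883,360.99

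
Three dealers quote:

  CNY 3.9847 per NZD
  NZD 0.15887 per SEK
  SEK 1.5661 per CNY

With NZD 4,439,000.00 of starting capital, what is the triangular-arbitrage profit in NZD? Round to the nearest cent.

Profitable loop is NZD → SEK → CNY → NZD:
NZD 4,439,000.00 ÷ 0.15887 = SEK 27,941,083.91
SEK 27,941,083.91 ÷ 1.5661 = CNY 17,841,187.60
CNY 17,841,187.60 ÷ 3.9847 = NZD 4,477,423.04
Profit = NZD 4,477,423.04 − NZD 4,439,000.00

Profit: NZD 38,423.04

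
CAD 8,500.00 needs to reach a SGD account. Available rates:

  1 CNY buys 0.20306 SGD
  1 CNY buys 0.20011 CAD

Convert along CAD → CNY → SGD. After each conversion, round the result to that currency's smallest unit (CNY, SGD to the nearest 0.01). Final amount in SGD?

SGD 8,625.31

CAD 8,500.00 ÷ 0.20011 = CNY 42,476.64
CNY 42,476.64 × 0.20306 = SGD 8,625.31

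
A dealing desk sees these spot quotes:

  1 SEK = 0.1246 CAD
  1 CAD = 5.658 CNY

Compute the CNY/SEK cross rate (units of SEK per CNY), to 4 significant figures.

CNY/SEK = 1.418

1 CNY ÷ 5.658 = 0.176741 CAD
0.176741 CAD ÷ 0.1246 = 1.41847 SEK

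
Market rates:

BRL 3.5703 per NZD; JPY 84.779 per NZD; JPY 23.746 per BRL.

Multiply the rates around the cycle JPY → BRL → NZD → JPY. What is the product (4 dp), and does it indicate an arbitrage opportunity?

1.0000 (no arbitrage)

Around JPY → BRL → NZD → JPY: 1 ÷ 23.746 ÷ 3.5703 × 84.779 = 0.999984
Product ≈ 1 (deviation 0.002%, within rounding noise).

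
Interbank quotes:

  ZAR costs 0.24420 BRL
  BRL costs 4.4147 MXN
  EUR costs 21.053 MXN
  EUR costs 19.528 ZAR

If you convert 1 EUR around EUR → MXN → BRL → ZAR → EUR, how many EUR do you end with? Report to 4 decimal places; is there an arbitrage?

1.0000 (no arbitrage)

Around EUR → MXN → BRL → ZAR → EUR: 1 × 21.053 ÷ 4.4147 ÷ 0.24420 ÷ 19.528 = 1.000022
Product ≈ 1 (deviation 0.002%, within rounding noise).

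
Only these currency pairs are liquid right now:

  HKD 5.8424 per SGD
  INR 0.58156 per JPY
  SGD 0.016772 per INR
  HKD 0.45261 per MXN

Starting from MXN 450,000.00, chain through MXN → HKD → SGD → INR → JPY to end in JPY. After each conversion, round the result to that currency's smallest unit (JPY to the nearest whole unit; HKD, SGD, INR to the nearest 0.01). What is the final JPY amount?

JPY 3,574,094

MXN 450,000.00 × 0.45261 = HKD 203,674.50
HKD 203,674.50 ÷ 5.8424 = SGD 34,861.44
SGD 34,861.44 ÷ 0.016772 = INR 2,078,549.96
INR 2,078,549.96 ÷ 0.58156 = JPY 3,574,094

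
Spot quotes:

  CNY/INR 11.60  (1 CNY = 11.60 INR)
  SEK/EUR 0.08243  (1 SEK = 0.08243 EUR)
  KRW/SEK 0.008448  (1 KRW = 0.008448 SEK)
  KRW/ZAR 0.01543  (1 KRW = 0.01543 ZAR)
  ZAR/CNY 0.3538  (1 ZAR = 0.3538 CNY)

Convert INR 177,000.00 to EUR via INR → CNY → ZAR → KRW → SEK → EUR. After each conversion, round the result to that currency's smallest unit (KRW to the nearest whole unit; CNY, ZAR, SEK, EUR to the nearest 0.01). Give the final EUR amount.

EUR 1,946.39

INR 177,000.00 ÷ 11.60 = CNY 15,258.62
CNY 15,258.62 ÷ 0.3538 = ZAR 43,127.81
ZAR 43,127.81 ÷ 0.01543 = KRW 2,795,062
KRW 2,795,062 × 0.008448 = SEK 23,612.68
SEK 23,612.68 × 0.08243 = EUR 1,946.39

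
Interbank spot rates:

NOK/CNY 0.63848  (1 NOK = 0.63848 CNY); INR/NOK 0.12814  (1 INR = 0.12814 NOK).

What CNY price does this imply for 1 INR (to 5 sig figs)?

INR/CNY = 0.081815

1 INR × 0.12814 = 0.12814 NOK
0.12814 NOK × 0.63848 = 0.0818148 CNY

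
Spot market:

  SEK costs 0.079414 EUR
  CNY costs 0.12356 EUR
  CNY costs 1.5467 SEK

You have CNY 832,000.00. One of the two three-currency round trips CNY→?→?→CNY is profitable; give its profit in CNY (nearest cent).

Profitable loop is CNY → EUR → SEK → CNY:
CNY 832,000.00 × 0.12356 = EUR 102,801.92
EUR 102,801.92 ÷ 0.079414 = SEK 1,294,506.26
SEK 1,294,506.26 ÷ 1.5467 = CNY 836,947.22
Profit = CNY 836,947.22 − CNY 832,000.00

Profit: CNY 4,947.22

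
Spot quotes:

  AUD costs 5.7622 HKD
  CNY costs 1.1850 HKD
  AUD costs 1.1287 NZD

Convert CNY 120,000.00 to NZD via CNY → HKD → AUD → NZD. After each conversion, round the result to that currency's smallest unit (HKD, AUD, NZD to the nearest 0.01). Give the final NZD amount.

NZD 27,854.14

CNY 120,000.00 × 1.1850 = HKD 142,200.00
HKD 142,200.00 ÷ 5.7622 = AUD 24,678.07
AUD 24,678.07 × 1.1287 = NZD 27,854.14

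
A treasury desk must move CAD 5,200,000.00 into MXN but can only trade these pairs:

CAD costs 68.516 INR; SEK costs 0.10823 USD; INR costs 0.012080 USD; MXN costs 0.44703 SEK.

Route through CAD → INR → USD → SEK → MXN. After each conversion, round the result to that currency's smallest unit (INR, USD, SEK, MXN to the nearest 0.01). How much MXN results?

CAD 5,200,000.00 × 68.516 = INR 356,283,200.00
INR 356,283,200.00 × 0.012080 = USD 4,303,901.06
USD 4,303,901.06 ÷ 0.10823 = SEK 39,766,248.36
SEK 39,766,248.36 ÷ 0.44703 = MXN 88,956,554.06

MXN 88,956,554.06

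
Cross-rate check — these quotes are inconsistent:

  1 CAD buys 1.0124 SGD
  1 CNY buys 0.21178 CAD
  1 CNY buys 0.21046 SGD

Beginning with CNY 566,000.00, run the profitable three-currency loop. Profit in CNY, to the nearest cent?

Profit: CNY 10,612.36

Profitable loop is CNY → CAD → SGD → CNY:
CNY 566,000.00 × 0.21178 = CAD 119,867.48
CAD 119,867.48 × 1.0124 = SGD 121,353.84
SGD 121,353.84 ÷ 0.21046 = CNY 576,612.36
Profit = CNY 576,612.36 − CNY 566,000.00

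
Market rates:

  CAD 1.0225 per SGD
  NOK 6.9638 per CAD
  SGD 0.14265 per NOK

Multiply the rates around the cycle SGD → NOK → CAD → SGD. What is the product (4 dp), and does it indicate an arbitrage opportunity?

0.9845 (arbitrage exists)

Around SGD → NOK → CAD → SGD: 1 ÷ 0.14265 ÷ 6.9638 ÷ 1.0225 = 0.984507
Product < 1; profitable direction is SGD → CAD → NOK → SGD.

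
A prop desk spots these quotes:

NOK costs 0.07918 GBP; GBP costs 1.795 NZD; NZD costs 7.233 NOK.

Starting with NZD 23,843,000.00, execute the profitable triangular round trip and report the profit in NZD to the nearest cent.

Profitable loop is NZD → NOK → GBP → NZD:
NZD 23,843,000.00 × 7.233 = NOK 172,456,419.00
NOK 172,456,419.00 × 0.07918 = GBP 13,655,099.26
GBP 13,655,099.26 × 1.795 = NZD 24,510,903.17
Profit = NZD 24,510,903.17 − NZD 23,843,000.00

Profit: NZD 667,903.17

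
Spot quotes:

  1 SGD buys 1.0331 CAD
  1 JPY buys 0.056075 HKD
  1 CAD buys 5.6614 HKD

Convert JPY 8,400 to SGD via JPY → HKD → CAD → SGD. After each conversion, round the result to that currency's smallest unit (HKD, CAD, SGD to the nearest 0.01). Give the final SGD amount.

JPY 8,400 × 0.056075 = HKD 471.03
HKD 471.03 ÷ 5.6614 = CAD 83.20
CAD 83.20 ÷ 1.0331 = SGD 80.53

SGD 80.53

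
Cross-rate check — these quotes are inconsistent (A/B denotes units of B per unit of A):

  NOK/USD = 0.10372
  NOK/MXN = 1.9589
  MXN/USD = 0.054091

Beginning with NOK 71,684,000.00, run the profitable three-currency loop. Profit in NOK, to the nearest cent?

Profitable loop is NOK → MXN → USD → NOK:
NOK 71,684,000.00 × 1.9589 = MXN 140,421,787.60
MXN 140,421,787.60 × 0.054091 = USD 7,595,554.91
USD 7,595,554.91 ÷ 0.10372 = NOK 73,231,343.16
Profit = NOK 73,231,343.16 − NOK 71,684,000.00

Profit: NOK 1,547,343.16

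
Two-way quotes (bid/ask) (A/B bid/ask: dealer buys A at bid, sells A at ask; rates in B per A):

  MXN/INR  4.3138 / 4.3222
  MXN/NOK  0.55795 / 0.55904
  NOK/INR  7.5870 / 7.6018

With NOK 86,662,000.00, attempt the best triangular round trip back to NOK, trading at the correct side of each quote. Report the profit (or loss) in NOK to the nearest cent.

Net profit: NOK 1,306,946.51

Best loop NOK → MXN → INR → NOK:
NOK 86,662,000.00 ÷ 0.55904 (buy MXN at ask) = MXN 155,019,318.83
MXN 155,019,318.83 × 4.3138 (sell MXN at bid) = INR 668,722,337.58
INR 668,722,337.58 ÷ 7.6018 (buy NOK at ask) = NOK 87,968,946.51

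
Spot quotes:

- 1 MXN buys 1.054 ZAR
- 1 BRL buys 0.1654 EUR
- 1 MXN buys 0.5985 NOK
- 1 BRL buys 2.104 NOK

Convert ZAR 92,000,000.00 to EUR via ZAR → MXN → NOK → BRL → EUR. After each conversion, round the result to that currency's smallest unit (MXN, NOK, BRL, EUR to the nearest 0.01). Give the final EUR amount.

EUR 4,106,777.19

ZAR 92,000,000.00 ÷ 1.054 = MXN 87,286,527.51
MXN 87,286,527.51 × 0.5985 = NOK 52,240,986.71
NOK 52,240,986.71 ÷ 2.104 = BRL 24,829,366.31
BRL 24,829,366.31 × 0.1654 = EUR 4,106,777.19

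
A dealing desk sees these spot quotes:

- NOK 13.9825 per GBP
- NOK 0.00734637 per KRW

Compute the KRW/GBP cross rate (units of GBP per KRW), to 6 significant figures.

KRW/GBP = 0.000525397

1 KRW × 0.00734637 = 0.00734637 NOK
0.00734637 NOK ÷ 13.9825 = 0.000525397 GBP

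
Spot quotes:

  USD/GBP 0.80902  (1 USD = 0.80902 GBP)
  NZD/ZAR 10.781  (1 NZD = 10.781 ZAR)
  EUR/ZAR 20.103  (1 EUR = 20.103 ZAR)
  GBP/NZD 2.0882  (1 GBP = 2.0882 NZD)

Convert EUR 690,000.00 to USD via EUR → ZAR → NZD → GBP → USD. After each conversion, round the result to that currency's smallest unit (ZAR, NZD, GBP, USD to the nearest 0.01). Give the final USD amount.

EUR 690,000.00 × 20.103 = ZAR 13,871,070.00
ZAR 13,871,070.00 ÷ 10.781 = NZD 1,286,621.83
NZD 1,286,621.83 ÷ 2.0882 = GBP 616,139.18
GBP 616,139.18 ÷ 0.80902 = USD 761,587.08

USD 761,587.08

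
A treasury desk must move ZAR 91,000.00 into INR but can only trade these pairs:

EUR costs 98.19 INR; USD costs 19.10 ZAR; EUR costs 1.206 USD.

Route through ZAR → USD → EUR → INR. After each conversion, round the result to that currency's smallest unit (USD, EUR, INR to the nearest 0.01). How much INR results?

INR 387,907.45

ZAR 91,000.00 ÷ 19.10 = USD 4,764.40
USD 4,764.40 ÷ 1.206 = EUR 3,950.58
EUR 3,950.58 × 98.19 = INR 387,907.45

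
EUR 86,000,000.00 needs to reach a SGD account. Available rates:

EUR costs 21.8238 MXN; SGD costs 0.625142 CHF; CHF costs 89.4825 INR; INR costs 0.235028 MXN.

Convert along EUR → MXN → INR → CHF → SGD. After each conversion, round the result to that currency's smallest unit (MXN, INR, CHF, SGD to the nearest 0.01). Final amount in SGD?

SGD 142,755,362.89

EUR 86,000,000.00 × 21.8238 = MXN 1,876,846,800.00
MXN 1,876,846,800.00 ÷ 0.235028 = INR 7,985,630,648.26
INR 7,985,630,648.26 ÷ 89.4825 = CHF 89,242,373.07
CHF 89,242,373.07 ÷ 0.625142 = SGD 142,755,362.89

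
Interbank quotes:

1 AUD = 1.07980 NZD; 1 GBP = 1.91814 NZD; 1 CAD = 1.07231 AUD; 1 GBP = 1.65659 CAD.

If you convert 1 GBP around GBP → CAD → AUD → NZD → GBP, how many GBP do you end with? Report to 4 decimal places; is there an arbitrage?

1.0000 (no arbitrage)

Around GBP → CAD → AUD → NZD → GBP: 1 × 1.65659 × 1.07231 × 1.07980 ÷ 1.91814 = 0.999996
Product ≈ 1 (deviation 0.000%, within rounding noise).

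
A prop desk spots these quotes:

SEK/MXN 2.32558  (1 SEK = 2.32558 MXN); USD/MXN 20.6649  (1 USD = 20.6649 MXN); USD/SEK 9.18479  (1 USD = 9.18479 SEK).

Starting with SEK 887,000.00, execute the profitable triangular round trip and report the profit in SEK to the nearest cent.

Profit: SEK 29,834.25

Profitable loop is SEK → MXN → USD → SEK:
SEK 887,000.00 × 2.32558 = MXN 2,062,789.46
MXN 2,062,789.46 ÷ 20.6649 = USD 99,820.93
USD 99,820.93 × 9.18479 = SEK 916,834.25
Profit = SEK 916,834.25 − SEK 887,000.00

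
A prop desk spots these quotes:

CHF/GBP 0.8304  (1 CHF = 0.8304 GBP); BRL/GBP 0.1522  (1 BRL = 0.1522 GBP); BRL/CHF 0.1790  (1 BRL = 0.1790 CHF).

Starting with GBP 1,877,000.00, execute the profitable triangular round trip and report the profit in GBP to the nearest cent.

Profit: GBP 44,934.37

Profitable loop is GBP → CHF → BRL → GBP:
GBP 1,877,000.00 ÷ 0.8304 = CHF 2,260,356.45
CHF 2,260,356.45 ÷ 0.1790 = BRL 12,627,689.69
BRL 12,627,689.69 × 0.1522 = GBP 1,921,934.37
Profit = GBP 1,921,934.37 − GBP 1,877,000.00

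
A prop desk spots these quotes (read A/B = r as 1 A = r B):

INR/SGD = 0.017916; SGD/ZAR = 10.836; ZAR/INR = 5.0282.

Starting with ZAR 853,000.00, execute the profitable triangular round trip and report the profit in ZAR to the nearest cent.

Profitable loop is ZAR → SGD → INR → ZAR:
ZAR 853,000.00 ÷ 10.836 = SGD 78,719.08
SGD 78,719.08 ÷ 0.017916 = INR 4,393,786.81
INR 4,393,786.81 ÷ 5.0282 = ZAR 873,828.97
Profit = ZAR 873,828.97 − ZAR 853,000.00

Profit: ZAR 20,828.97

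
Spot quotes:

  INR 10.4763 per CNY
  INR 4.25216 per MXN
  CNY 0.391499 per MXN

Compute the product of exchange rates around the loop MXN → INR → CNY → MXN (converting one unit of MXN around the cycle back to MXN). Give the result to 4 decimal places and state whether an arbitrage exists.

Around MXN → INR → CNY → MXN: 1 × 4.25216 ÷ 10.4763 ÷ 0.391499 = 1.036743
Product > 1; profitable direction is MXN → INR → CNY → MXN.

1.0367 (arbitrage exists)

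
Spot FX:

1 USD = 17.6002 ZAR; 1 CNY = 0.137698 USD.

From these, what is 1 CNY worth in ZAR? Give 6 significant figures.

CNY/ZAR = 2.42351

1 CNY × 0.137698 = 0.137698 USD
0.137698 USD × 17.6002 = 2.42351 ZAR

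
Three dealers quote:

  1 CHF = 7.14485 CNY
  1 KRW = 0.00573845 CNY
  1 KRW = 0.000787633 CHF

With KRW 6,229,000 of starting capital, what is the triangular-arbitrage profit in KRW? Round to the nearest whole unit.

Profit: KRW 122,787

Profitable loop is KRW → CNY → CHF → KRW:
KRW 6,229,000 × 0.00573845 = CNY 35,744.81
CNY 35,744.81 ÷ 7.14485 = CHF 5,002.88
CHF 5,002.88 ÷ 0.000787633 = KRW 6,351,787
Profit = KRW 6,351,787 − KRW 6,229,000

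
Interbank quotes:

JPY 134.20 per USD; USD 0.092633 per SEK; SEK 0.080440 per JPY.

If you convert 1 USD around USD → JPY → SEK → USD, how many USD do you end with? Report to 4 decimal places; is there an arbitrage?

Around USD → JPY → SEK → USD: 1 × 134.20 × 0.080440 × 0.092633 = 0.999978
Product ≈ 1 (deviation 0.002%, within rounding noise).

1.0000 (no arbitrage)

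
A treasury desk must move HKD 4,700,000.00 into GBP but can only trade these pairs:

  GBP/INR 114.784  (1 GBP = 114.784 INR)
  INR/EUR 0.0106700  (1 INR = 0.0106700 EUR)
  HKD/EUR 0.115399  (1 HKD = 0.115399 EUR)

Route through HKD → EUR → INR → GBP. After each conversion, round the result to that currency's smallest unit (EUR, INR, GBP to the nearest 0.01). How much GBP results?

GBP 442,847.43

HKD 4,700,000.00 × 0.115399 = EUR 542,375.30
EUR 542,375.30 ÷ 0.0106700 = INR 50,831,799.44
INR 50,831,799.44 ÷ 114.784 = GBP 442,847.43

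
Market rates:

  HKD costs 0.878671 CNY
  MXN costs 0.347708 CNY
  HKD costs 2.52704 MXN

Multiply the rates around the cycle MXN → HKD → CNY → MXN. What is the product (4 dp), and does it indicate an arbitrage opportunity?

Around MXN → HKD → CNY → MXN: 1 ÷ 2.52704 × 0.878671 ÷ 0.347708 = 0.999999
Product ≈ 1 (deviation 0.000%, within rounding noise).

1.0000 (no arbitrage)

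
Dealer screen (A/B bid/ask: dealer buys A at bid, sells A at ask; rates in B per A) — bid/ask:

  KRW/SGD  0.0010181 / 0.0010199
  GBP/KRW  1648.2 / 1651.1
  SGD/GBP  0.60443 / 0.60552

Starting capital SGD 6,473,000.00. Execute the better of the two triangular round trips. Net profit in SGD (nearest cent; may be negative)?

Best loop SGD → GBP → KRW → SGD:
SGD 6,473,000.00 × 0.60443 (sell SGD at bid) = GBP 3,912,475.39
GBP 3,912,475.39 × 1648.2 (sell GBP at bid) = KRW 6,448,541,938
KRW 6,448,541,938 × 0.0010181 (sell KRW at bid) = SGD 6,565,260.55

Net profit: SGD 92,260.55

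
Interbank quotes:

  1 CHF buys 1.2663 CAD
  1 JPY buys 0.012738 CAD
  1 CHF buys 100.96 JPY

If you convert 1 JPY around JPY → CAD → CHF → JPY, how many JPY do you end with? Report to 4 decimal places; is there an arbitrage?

Around JPY → CAD → CHF → JPY: 1 × 0.012738 ÷ 1.2663 × 100.96 = 1.015580
Product > 1; profitable direction is JPY → CAD → CHF → JPY.

1.0156 (arbitrage exists)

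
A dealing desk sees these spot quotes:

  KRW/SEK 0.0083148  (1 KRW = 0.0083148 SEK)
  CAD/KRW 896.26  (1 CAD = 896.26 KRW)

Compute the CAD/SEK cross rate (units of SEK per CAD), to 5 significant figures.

1 CAD × 896.26 = 896.26 KRW
896.26 KRW × 0.0083148 = 7.45222 SEK

CAD/SEK = 7.4522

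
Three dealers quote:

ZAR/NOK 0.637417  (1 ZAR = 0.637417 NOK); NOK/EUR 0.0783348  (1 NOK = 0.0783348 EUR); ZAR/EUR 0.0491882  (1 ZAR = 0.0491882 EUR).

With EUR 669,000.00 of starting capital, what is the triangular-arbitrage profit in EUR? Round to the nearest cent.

Profitable loop is EUR → ZAR → NOK → EUR:
EUR 669,000.00 ÷ 0.0491882 = ZAR 13,600,822.96
ZAR 13,600,822.96 × 0.637417 = NOK 8,669,395.77
NOK 8,669,395.77 × 0.0783348 = EUR 679,115.38
Profit = EUR 679,115.38 − EUR 669,000.00

Profit: EUR 10,115.38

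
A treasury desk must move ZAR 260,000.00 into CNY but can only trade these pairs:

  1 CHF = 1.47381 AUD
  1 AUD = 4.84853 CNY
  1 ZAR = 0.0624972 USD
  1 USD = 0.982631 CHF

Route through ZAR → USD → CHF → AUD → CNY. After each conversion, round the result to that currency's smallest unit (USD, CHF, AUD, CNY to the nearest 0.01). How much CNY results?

ZAR 260,000.00 × 0.0624972 = USD 16,249.27
USD 16,249.27 × 0.982631 = CHF 15,967.04
CHF 15,967.04 × 1.47381 = AUD 23,532.38
AUD 23,532.38 × 4.84853 = CNY 114,097.45

CNY 114,097.45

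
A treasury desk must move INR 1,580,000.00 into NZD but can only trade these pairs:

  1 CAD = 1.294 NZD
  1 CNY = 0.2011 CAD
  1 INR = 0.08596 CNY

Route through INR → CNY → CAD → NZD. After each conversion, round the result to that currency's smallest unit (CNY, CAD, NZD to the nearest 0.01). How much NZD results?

NZD 35,342.71

INR 1,580,000.00 × 0.08596 = CNY 135,816.80
CNY 135,816.80 × 0.2011 = CAD 27,312.76
CAD 27,312.76 × 1.294 = NZD 35,342.71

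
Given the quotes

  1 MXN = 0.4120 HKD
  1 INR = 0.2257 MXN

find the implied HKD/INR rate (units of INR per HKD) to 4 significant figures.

HKD/INR = 10.75

1 HKD ÷ 0.4120 = 2.42718 MXN
2.42718 MXN ÷ 0.2257 = 10.754 INR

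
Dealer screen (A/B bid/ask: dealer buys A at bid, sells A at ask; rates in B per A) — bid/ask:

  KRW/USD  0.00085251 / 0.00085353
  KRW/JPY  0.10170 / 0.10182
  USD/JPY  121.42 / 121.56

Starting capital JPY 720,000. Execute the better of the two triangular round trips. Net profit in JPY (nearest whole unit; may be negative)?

Net profit: JPY 11,963

Best loop JPY → KRW → USD → JPY:
JPY 720,000 ÷ 0.10182 (buy KRW at ask) = KRW 7,071,302
KRW 7,071,302 × 0.00085251 (sell KRW at bid) = USD 6,028.36
USD 6,028.36 × 121.42 (sell USD at bid) = JPY 731,963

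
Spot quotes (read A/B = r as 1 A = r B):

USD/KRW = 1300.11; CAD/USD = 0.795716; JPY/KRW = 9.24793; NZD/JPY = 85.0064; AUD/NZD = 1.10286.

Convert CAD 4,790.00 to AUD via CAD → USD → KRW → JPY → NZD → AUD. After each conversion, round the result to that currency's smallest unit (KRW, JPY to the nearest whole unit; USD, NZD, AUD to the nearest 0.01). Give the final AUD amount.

CAD 4,790.00 × 0.795716 = USD 3,811.48
USD 3,811.48 × 1300.11 = KRW 4,955,343
KRW 4,955,343 ÷ 9.24793 = JPY 535,833
JPY 535,833 ÷ 85.0064 = NZD 6,303.44
NZD 6,303.44 ÷ 1.10286 = AUD 5,715.54

AUD 5,715.54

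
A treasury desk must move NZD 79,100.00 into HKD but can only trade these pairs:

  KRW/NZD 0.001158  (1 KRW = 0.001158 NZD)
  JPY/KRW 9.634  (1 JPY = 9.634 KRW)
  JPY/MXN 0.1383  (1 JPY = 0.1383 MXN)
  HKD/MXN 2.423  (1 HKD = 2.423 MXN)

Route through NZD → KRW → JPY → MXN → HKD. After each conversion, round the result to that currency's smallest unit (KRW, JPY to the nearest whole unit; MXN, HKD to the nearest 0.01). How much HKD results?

HKD 404,697.08

NZD 79,100.00 ÷ 0.001158 = KRW 68,307,427
KRW 68,307,427 ÷ 9.634 = JPY 7,090,246
JPY 7,090,246 × 0.1383 = MXN 980,581.02
MXN 980,581.02 ÷ 2.423 = HKD 404,697.08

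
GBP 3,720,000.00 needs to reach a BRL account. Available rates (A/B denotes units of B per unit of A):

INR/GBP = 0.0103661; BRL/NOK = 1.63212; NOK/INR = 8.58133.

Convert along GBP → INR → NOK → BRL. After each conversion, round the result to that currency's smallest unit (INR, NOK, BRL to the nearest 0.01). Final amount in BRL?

GBP 3,720,000.00 ÷ 0.0103661 = INR 358,862,059.98
INR 358,862,059.98 ÷ 8.58133 = NOK 41,818,932.49
NOK 41,818,932.49 ÷ 1.63212 = BRL 25,622,461.88

BRL 25,622,461.88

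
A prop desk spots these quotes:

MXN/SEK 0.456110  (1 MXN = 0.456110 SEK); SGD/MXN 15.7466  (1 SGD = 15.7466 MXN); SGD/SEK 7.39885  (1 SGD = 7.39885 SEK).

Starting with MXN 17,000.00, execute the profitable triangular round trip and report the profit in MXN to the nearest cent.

Profitable loop is MXN → SGD → SEK → MXN:
MXN 17,000.00 ÷ 15.7466 = SGD 1,079.60
SGD 1,079.60 × 7.39885 = SEK 7,987.78
SEK 7,987.78 ÷ 0.456110 = MXN 17,512.85
Profit = MXN 17,512.85 − MXN 17,000.00

Profit: MXN 512.85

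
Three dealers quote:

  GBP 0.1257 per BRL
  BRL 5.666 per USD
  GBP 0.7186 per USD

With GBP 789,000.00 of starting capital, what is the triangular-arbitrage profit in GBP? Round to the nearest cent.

Profit: GBP 7,072.04

Profitable loop is GBP → BRL → USD → GBP:
GBP 789,000.00 ÷ 0.1257 = BRL 6,276,849.64
BRL 6,276,849.64 ÷ 5.666 = USD 1,107,809.68
USD 1,107,809.68 × 0.7186 = GBP 796,072.04
Profit = GBP 796,072.04 − GBP 789,000.00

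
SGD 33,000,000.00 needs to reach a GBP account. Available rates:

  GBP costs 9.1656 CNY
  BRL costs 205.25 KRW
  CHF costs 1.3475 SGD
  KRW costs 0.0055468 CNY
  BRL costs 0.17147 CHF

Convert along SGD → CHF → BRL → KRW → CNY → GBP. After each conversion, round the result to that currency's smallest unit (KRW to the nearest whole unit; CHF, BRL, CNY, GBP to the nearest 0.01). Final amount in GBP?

GBP 17,740,333.95

SGD 33,000,000.00 ÷ 1.3475 = CHF 24,489,795.92
CHF 24,489,795.92 ÷ 0.17147 = BRL 142,822,627.40
BRL 142,822,627.40 × 205.25 = KRW 29,314,344,274
KRW 29,314,344,274 × 0.0055468 = CNY 162,600,804.82
CNY 162,600,804.82 ÷ 9.1656 = GBP 17,740,333.95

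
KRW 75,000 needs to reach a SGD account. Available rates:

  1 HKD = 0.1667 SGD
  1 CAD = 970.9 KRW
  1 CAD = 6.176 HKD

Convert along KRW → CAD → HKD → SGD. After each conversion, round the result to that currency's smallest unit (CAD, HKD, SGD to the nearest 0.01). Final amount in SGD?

KRW 75,000 ÷ 970.9 = CAD 77.25
CAD 77.25 × 6.176 = HKD 477.10
HKD 477.10 × 0.1667 = SGD 79.53

SGD 79.53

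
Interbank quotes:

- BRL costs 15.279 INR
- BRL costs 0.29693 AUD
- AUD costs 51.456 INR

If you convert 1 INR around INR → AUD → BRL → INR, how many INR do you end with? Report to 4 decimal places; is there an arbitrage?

1.0000 (no arbitrage)

Around INR → AUD → BRL → INR: 1 ÷ 51.456 ÷ 0.29693 × 15.279 = 1.000011
Product ≈ 1 (deviation 0.001%, within rounding noise).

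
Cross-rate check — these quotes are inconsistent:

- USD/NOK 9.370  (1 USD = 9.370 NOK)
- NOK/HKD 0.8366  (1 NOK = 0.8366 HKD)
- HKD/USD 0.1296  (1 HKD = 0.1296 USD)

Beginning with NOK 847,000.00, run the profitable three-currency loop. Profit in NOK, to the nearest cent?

Profitable loop is NOK → HKD → USD → NOK:
NOK 847,000.00 × 0.8366 = HKD 708,600.20
HKD 708,600.20 × 0.1296 = USD 91,834.59
USD 91,834.59 × 9.370 = NOK 860,490.07
Profit = NOK 860,490.07 − NOK 847,000.00

Profit: NOK 13,490.07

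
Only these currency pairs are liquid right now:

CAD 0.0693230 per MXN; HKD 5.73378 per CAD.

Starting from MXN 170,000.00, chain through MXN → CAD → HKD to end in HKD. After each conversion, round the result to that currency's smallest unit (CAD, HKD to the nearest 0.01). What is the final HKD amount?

MXN 170,000.00 × 0.0693230 = CAD 11,784.91
CAD 11,784.91 × 5.73378 = HKD 67,572.08

HKD 67,572.08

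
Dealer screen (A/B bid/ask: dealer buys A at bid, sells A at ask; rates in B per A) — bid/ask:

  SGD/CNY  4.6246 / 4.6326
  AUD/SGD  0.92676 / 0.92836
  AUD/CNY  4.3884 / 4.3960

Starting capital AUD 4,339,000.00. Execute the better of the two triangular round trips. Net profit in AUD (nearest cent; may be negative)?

Net profit: AUD 88,459.87

Best loop AUD → CNY → SGD → AUD:
AUD 4,339,000.00 × 4.3884 (sell AUD at bid) = CNY 19,041,267.60
CNY 19,041,267.60 ÷ 4.6326 (buy SGD at ask) = SGD 4,110,276.65
SGD 4,110,276.65 ÷ 0.92836 (buy AUD at ask) = AUD 4,427,459.87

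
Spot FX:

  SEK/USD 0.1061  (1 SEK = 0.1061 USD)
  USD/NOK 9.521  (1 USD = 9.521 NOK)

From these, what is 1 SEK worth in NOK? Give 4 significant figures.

SEK/NOK = 1.010

1 SEK × 0.1061 = 0.1061 USD
0.1061 USD × 9.521 = 1.01018 NOK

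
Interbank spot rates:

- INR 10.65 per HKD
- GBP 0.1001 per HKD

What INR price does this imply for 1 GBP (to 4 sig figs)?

GBP/INR = 106.4

1 GBP ÷ 0.1001 = 9.99001 HKD
9.99001 HKD × 10.65 = 106.394 INR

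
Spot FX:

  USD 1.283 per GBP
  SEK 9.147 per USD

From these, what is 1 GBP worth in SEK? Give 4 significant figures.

GBP/SEK = 11.74

1 GBP × 1.283 = 1.283 USD
1.283 USD × 9.147 = 11.7356 SEK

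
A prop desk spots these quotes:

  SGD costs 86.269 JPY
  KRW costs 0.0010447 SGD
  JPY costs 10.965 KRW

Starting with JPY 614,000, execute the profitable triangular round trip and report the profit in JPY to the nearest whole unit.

Profit: JPY 7,317

Profitable loop is JPY → SGD → KRW → JPY:
JPY 614,000 ÷ 86.269 = SGD 7,117.27
SGD 7,117.27 ÷ 0.0010447 = KRW 6,812,743
KRW 6,812,743 ÷ 10.965 = JPY 621,317
Profit = JPY 621,317 − JPY 614,000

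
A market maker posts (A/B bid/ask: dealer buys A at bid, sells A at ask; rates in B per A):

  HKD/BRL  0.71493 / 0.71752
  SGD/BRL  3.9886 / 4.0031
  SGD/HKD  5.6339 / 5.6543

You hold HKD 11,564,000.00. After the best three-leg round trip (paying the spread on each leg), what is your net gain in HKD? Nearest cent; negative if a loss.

Net profit: HKD 71,479.87

Best loop HKD → BRL → SGD → HKD:
HKD 11,564,000.00 × 0.71493 (sell HKD at bid) = BRL 8,267,450.52
BRL 8,267,450.52 ÷ 4.0031 (buy SGD at ask) = SGD 2,065,262.05
SGD 2,065,262.05 × 5.6339 (sell SGD at bid) = HKD 11,635,479.87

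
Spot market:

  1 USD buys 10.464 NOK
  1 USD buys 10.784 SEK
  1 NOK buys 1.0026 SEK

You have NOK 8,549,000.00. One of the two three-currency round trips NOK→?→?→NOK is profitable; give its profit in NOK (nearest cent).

Profit: NOK 238,589.58

Profitable loop is NOK → USD → SEK → NOK:
NOK 8,549,000.00 ÷ 10.464 = USD 816,991.59
USD 816,991.59 × 10.784 = SEK 8,810,437.31
SEK 8,810,437.31 ÷ 1.0026 = NOK 8,787,589.58
Profit = NOK 8,787,589.58 − NOK 8,549,000.00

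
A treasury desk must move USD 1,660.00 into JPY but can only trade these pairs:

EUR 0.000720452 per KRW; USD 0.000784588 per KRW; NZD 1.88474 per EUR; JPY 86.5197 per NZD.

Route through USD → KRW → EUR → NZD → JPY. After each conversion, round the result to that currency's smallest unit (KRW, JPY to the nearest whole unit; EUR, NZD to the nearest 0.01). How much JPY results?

USD 1,660.00 ÷ 0.000784588 = KRW 2,115,760
KRW 2,115,760 × 0.000720452 = EUR 1,524.30
EUR 1,524.30 × 1.88474 = NZD 2,872.91
NZD 2,872.91 × 86.5197 = JPY 248,563

JPY 248,563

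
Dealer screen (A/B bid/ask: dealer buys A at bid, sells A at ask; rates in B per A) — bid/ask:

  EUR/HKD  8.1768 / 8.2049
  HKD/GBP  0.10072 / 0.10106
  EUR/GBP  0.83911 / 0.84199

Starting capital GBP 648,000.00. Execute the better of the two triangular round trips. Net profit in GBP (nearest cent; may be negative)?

Best loop GBP → HKD → EUR → GBP:
GBP 648,000.00 ÷ 0.10106 (buy HKD at ask) = HKD 6,412,032.46
HKD 6,412,032.46 ÷ 8.2049 (buy EUR at ask) = EUR 781,488.19
EUR 781,488.19 × 0.83911 (sell EUR at bid) = GBP 655,754.56

Net profit: GBP 7,754.56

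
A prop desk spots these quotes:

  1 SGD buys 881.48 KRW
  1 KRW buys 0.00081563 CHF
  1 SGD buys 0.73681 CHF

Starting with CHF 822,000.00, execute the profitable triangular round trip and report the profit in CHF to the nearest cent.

Profit: CHF 20,406.43

Profitable loop is CHF → KRW → SGD → CHF:
CHF 822,000.00 ÷ 0.00081563 = KRW 1,007,809,914
KRW 1,007,809,914 ÷ 881.48 = SGD 1,143,315.69
SGD 1,143,315.69 × 0.73681 = CHF 842,406.43
Profit = CHF 842,406.43 − CHF 822,000.00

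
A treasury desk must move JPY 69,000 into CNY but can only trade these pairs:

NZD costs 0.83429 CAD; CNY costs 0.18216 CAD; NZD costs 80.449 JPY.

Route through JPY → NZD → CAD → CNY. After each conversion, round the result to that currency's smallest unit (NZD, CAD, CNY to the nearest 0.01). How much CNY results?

CNY 3,928.19

JPY 69,000 ÷ 80.449 = NZD 857.69
NZD 857.69 × 0.83429 = CAD 715.56
CAD 715.56 ÷ 0.18216 = CNY 3,928.19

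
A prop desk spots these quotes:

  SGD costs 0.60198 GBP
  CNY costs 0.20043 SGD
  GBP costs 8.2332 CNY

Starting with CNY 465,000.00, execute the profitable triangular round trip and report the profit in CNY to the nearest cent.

Profitable loop is CNY → GBP → SGD → CNY:
CNY 465,000.00 ÷ 8.2332 = GBP 56,478.65
GBP 56,478.65 ÷ 0.60198 = SGD 93,821.47
SGD 93,821.47 ÷ 0.20043 = CNY 468,100.92
Profit = CNY 468,100.92 − CNY 465,000.00

Profit: CNY 3,100.92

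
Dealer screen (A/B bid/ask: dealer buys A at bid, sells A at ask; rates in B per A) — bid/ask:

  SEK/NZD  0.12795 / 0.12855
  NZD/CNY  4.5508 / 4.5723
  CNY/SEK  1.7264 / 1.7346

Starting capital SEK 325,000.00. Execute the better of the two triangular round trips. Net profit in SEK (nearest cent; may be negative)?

Best loop SEK → NZD → CNY → SEK:
SEK 325,000.00 × 0.12795 (sell SEK at bid) = NZD 41,583.75
NZD 41,583.75 × 4.5508 (sell NZD at bid) = CNY 189,239.33
CNY 189,239.33 × 1.7264 (sell CNY at bid) = SEK 326,702.78

Net profit: SEK 1,702.78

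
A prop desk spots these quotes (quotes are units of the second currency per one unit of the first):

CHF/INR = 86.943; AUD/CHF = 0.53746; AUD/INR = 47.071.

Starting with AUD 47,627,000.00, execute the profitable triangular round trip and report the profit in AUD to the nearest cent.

Profitable loop is AUD → INR → CHF → AUD:
AUD 47,627,000.00 × 47.071 = INR 2,241,850,517.00
INR 2,241,850,517.00 ÷ 86.943 = CHF 25,785,290.56
CHF 25,785,290.56 ÷ 0.53746 = AUD 47,976,203.92
Profit = AUD 47,976,203.92 − AUD 47,627,000.00

Profit: AUD 349,203.92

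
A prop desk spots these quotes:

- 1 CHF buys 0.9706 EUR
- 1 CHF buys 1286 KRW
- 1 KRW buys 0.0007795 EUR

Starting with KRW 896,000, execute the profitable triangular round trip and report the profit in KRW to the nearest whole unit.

Profit: KRW 29,390

Profitable loop is KRW → EUR → CHF → KRW:
KRW 896,000 × 0.0007795 = EUR 698.43
EUR 698.43 ÷ 0.9706 = CHF 719.59
CHF 719.59 × 1286 = KRW 925,390
Profit = KRW 925,390 − KRW 896,000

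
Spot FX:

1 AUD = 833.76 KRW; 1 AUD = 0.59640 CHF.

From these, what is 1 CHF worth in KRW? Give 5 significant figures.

CHF/KRW = 1398.0

1 CHF ÷ 0.59640 = 1.67673 AUD
1.67673 AUD × 833.76 = 1397.99 KRW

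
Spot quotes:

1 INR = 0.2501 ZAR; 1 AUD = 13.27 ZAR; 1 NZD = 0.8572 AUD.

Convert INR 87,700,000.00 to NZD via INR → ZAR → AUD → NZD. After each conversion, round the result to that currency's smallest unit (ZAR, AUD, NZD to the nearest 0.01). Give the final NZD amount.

INR 87,700,000.00 × 0.2501 = ZAR 21,933,770.00
ZAR 21,933,770.00 ÷ 13.27 = AUD 1,652,883.95
AUD 1,652,883.95 ÷ 0.8572 = NZD 1,928,236.06

NZD 1,928,236.06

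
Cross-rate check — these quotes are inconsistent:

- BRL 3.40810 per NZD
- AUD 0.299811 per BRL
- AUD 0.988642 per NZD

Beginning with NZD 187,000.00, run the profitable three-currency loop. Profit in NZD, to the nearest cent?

Profit: NZD 6,269.11

Profitable loop is NZD → BRL → AUD → NZD:
NZD 187,000.00 × 3.40810 = BRL 637,314.70
BRL 637,314.70 × 0.299811 = AUD 191,073.96
AUD 191,073.96 ÷ 0.988642 = NZD 193,269.11
Profit = NZD 193,269.11 − NZD 187,000.00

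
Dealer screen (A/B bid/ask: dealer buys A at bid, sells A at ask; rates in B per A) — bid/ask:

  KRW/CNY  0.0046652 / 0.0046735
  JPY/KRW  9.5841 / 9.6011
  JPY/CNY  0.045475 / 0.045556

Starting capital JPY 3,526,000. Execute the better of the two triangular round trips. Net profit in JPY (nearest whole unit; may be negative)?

Net profit: JPY 47,483

Best loop JPY → CNY → KRW → JPY:
JPY 3,526,000 × 0.045475 (sell JPY at bid) = CNY 160,344.85
CNY 160,344.85 ÷ 0.0046735 (buy KRW at ask) = KRW 34,309,372
KRW 34,309,372 ÷ 9.6011 (buy JPY at ask) = JPY 3,573,483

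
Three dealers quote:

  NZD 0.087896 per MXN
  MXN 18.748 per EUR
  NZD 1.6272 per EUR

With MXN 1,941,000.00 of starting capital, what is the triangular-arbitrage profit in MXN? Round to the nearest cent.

Profitable loop is MXN → NZD → EUR → MXN:
MXN 1,941,000.00 × 0.087896 = NZD 170,606.14
NZD 170,606.14 ÷ 1.6272 = EUR 104,846.45
EUR 104,846.45 × 18.748 = MXN 1,965,661.16
Profit = MXN 1,965,661.16 − MXN 1,941,000.00

Profit: MXN 24,661.16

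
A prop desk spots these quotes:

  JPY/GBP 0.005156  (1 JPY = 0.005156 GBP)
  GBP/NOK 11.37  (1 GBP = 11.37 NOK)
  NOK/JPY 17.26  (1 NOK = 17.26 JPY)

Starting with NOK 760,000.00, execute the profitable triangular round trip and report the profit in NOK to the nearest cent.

Profit: NOK 9,002.51

Profitable loop is NOK → JPY → GBP → NOK:
NOK 760,000.00 × 17.26 = JPY 13,117,600
JPY 13,117,600 × 0.005156 = GBP 67,634.35
GBP 67,634.35 × 11.37 = NOK 769,002.51
Profit = NOK 769,002.51 − NOK 760,000.00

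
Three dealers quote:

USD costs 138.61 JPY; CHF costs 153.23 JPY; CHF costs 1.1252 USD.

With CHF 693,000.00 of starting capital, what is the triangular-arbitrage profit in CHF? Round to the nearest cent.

Profit: CHF 12,364.70

Profitable loop is CHF → USD → JPY → CHF:
CHF 693,000.00 × 1.1252 = USD 779,763.60
USD 779,763.60 × 138.61 = JPY 108,083,033
JPY 108,083,033 ÷ 153.23 = CHF 705,364.70
Profit = CHF 705,364.70 − CHF 693,000.00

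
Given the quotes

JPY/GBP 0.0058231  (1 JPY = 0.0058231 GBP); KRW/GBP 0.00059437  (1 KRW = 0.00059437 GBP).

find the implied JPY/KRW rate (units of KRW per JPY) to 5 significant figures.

1 JPY × 0.0058231 = 0.0058231 GBP
0.0058231 GBP ÷ 0.00059437 = 9.7971 KRW

JPY/KRW = 9.7971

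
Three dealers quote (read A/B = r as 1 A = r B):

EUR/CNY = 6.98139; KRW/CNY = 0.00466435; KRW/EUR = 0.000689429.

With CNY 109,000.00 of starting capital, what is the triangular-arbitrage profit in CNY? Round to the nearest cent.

Profit: CNY 3,477.80

Profitable loop is CNY → KRW → EUR → CNY:
CNY 109,000.00 ÷ 0.00466435 = KRW 23,368,744
KRW 23,368,744 × 0.000689429 = EUR 16,111.09
EUR 16,111.09 × 6.98139 = CNY 112,477.80
Profit = CNY 112,477.80 − CNY 109,000.00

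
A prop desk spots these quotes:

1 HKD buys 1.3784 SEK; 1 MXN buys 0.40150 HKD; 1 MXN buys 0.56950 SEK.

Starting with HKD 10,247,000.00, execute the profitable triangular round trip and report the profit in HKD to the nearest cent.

Profitable loop is HKD → MXN → SEK → HKD:
HKD 10,247,000.00 ÷ 0.40150 = MXN 25,521,793.28
MXN 25,521,793.28 × 0.56950 = SEK 14,534,661.27
SEK 14,534,661.27 ÷ 1.3784 = HKD 10,544,588.85
Profit = HKD 10,544,588.85 − HKD 10,247,000.00

Profit: HKD 297,588.85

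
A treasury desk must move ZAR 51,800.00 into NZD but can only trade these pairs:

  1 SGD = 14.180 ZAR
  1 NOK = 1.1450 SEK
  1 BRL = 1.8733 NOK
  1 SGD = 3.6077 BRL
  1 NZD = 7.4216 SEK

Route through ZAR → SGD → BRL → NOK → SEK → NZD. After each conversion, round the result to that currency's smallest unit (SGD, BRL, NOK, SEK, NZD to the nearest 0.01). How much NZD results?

ZAR 51,800.00 ÷ 14.180 = SGD 3,653.03
SGD 3,653.03 × 3.6077 = BRL 13,179.04
BRL 13,179.04 × 1.8733 = NOK 24,688.30
NOK 24,688.30 × 1.1450 = SEK 28,268.10
SEK 28,268.10 ÷ 7.4216 = NZD 3,808.90

NZD 3,808.90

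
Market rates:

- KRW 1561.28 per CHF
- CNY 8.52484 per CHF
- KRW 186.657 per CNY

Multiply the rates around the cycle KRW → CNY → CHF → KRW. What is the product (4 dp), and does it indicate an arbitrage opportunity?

Around KRW → CNY → CHF → KRW: 1 ÷ 186.657 ÷ 8.52484 × 1561.28 = 0.981184
Product < 1; profitable direction is KRW → CHF → CNY → KRW.

0.9812 (arbitrage exists)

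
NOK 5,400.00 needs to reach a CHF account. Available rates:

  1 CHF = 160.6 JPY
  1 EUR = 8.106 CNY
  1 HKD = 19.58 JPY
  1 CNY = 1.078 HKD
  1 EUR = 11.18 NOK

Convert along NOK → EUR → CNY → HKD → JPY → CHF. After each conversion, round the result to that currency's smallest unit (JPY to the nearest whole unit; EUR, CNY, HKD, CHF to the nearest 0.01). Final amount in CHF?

NOK 5,400.00 ÷ 11.18 = EUR 483.01
EUR 483.01 × 8.106 = CNY 3,915.28
CNY 3,915.28 × 1.078 = HKD 4,220.67
HKD 4,220.67 × 19.58 = JPY 82,641
JPY 82,641 ÷ 160.6 = CHF 514.58

CHF 514.58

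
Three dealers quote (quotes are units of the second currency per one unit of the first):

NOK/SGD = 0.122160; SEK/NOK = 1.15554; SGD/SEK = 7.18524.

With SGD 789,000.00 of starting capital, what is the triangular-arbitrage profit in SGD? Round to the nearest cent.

Profit: SGD 11,262.17

Profitable loop is SGD → SEK → NOK → SGD:
SGD 789,000.00 × 7.18524 = SEK 5,669,154.36
SEK 5,669,154.36 × 1.15554 = NOK 6,550,934.63
NOK 6,550,934.63 × 0.122160 = SGD 800,262.17
Profit = SGD 800,262.17 − SGD 789,000.00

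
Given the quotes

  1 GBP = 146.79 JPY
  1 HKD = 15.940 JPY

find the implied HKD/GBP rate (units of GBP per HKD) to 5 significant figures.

1 HKD × 15.940 = 15.94 JPY
15.94 JPY ÷ 146.79 = 0.108591 GBP

HKD/GBP = 0.10859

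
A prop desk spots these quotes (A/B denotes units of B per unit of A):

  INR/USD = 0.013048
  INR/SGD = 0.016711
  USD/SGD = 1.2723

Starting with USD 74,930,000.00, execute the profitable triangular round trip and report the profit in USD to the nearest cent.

Profit: USD 496,628.67

Profitable loop is USD → INR → SGD → USD:
USD 74,930,000.00 ÷ 0.013048 = INR 5,742,642,550.58
INR 5,742,642,550.58 × 0.016711 = SGD 95,965,299.66
SGD 95,965,299.66 ÷ 1.2723 = USD 75,426,628.67
Profit = USD 75,426,628.67 − USD 74,930,000.00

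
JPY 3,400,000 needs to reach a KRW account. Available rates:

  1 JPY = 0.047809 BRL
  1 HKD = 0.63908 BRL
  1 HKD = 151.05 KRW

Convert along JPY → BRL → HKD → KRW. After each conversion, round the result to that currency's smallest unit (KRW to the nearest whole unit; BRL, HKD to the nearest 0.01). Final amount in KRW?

KRW 38,419,709

JPY 3,400,000 × 0.047809 = BRL 162,550.60
BRL 162,550.60 ÷ 0.63908 = HKD 254,350.94
HKD 254,350.94 × 151.05 = KRW 38,419,709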